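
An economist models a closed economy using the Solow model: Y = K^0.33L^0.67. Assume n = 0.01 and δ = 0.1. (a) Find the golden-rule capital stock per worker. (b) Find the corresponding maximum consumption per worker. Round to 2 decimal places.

The effective depreciation rate is n + δ = 0.01 + 0.1 = 0.11.
Golden rule sets MPK = n+δ: 0.33·k^(0.33−1) = 0.11, so k_gold = (0.33/0.11)^(1/0.67) ≈ 5.1537.
y_gold = 5.1537^0.33 ≈ 1.7179; c_gold = y_gold − 0.11·k_gold ≈ 1.1510.

(a) k_gold ≈ 5.15; (b) c_gold ≈ 1.15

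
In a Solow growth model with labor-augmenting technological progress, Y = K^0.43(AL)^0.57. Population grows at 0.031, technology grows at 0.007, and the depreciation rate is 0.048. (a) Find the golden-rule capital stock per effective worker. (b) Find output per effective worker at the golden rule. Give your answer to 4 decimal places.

n + g + δ = 0.031 + 0.007 + 0.048 = 0.086.
At the golden rule the marginal product of capital equals n+g+δ: 0.43·k^(0.43−1) = 0.086. Solving, k_gold = (0.43/0.086)^(1/0.57) ≈ 16.8369.
y_gold = 16.8369^0.43 ≈ 3.3674.

(a) k_gold ≈ 16.8369; (b) y_gold ≈ 3.3674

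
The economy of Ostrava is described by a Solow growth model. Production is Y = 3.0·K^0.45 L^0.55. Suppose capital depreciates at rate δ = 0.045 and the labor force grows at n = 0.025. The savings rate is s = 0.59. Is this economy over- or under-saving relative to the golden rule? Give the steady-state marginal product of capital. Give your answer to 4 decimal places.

over-saving; MPK ≈ 0.0534

The effective depreciation rate is n + δ = 0.025 + 0.045 = 0.07.
Steady-state k*: s·A·k^0.45 = 0.07·k gives k* = (0.59·3.0/0.07)^(1/0.55) ≈ 355.3712.
MPK = 0.45·3.0·355.3712^(-0.55) ≈ 0.0534.
MPK < n+δ = 0.07, so the economy is dynamically inefficient (over-saving).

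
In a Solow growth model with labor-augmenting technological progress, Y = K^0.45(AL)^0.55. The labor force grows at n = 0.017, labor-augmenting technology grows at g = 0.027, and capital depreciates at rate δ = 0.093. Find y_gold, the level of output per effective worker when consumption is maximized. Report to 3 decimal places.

n + g + δ = 0.017 + 0.027 + 0.093 = 0.137.
Setting f'(k) = n+g+δ gives 0.45·k^(0.45−1) = 0.137, hence k_gold = (0.45/0.137)^(1/0.55) ≈ 8.6911.
Output: y_gold = k_gold^0.45 = 8.6911^0.45 ≈ 2.6460.

y_gold ≈ 2.646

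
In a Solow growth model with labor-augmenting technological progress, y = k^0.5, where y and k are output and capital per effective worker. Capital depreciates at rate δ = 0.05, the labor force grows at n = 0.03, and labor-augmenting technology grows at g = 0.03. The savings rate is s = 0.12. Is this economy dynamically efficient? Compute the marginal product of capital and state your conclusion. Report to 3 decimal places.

The effective depreciation rate is n + g + δ = 0.03 + 0.03 + 0.05 = 0.11.
Steady-state k*: s·k^0.5 = 0.11·k gives k* = (0.12/0.11)^(1/0.5) ≈ 1.1901.
MPK = 0.5·1.1901^(-0.5) ≈ 0.4583.
MPK > n+g+δ = 0.11, so the economy is dynamically efficient (under-saving).

dynamically efficient; MPK ≈ 0.458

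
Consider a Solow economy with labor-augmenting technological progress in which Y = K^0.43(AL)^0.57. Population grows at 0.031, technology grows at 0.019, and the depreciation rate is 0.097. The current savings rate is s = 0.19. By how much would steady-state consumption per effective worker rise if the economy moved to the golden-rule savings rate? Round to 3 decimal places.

Break-even investment rate: n + g + δ = 0.031 + 0.019 + 0.097 = 0.147.
Current steady state (s = 0.19): k* = (0.19/0.147)^(1/0.57) ≈ 1.5686, y* = 1.5686^0.43 ≈ 1.2136, c* = (1−0.19)·1.2136 ≈ 0.9830.
Golden rule sets MPK = n+g+δ: 0.43·k^(0.43−1) = 0.147, so k_gold = (0.43/0.147)^(1/0.57) ≈ 6.5737.
y_gold = 6.5737^0.43 ≈ 2.2473, c_gold = y_gold − 0.147·k_gold ≈ 1.2810.
Gain: Δc = 1.2810 − 0.9830 ≈ 0.2980.

Δc ≈ 0.298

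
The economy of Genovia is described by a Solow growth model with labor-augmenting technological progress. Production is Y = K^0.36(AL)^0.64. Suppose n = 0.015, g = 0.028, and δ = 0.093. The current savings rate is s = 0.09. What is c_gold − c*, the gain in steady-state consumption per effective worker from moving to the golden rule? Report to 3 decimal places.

Δc ≈ 0.385

The effective depreciation rate is n + g + δ = 0.015 + 0.028 + 0.093 = 0.136.
Current steady state (s = 0.09): k* = (0.09/0.136)^(1/0.64) ≈ 0.5246, y* = 0.5246^0.36 ≈ 0.7928, c* = (1−0.09)·0.7928 ≈ 0.7214.
Golden rule sets MPK = n+g+δ: 0.36·k^(0.36−1) = 0.136, so k_gold = (0.36/0.136)^(1/0.64) ≈ 4.5769.
y_gold = 4.5769^0.36 ≈ 1.7290, c_gold = y_gold − 0.136·k_gold ≈ 1.1066.
Gain: Δc = 1.1066 − 0.7214 ≈ 0.3852.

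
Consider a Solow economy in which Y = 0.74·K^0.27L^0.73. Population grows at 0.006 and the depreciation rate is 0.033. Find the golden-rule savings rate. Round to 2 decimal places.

s_gold = 0.27

Capital per worker breaks even when investment replaces (n + δ)·k; here n + δ = 0.039.
At the golden rule MPK = n+δ, and in any Cobb-Douglas steady state s = (n+δ)·k/y = MPK·k/y = capital's share 0.27.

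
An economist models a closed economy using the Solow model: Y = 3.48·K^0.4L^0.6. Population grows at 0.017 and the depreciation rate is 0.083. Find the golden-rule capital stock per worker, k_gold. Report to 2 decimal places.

Capital per worker breaks even when investment replaces (n + δ)·k; here n + δ = 0.1.
Setting f'(k) = n+δ gives 0.4·3.48·k^(0.4−1) = 0.1, hence k_gold = (0.4·3.48/0.1)^(1/0.6) ≈ 80.5500.

k_gold ≈ 80.55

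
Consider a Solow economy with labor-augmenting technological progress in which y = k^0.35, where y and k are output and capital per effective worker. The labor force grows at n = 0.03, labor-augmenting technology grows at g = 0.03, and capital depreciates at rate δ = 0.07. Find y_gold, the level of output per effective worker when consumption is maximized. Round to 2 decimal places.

n + g + δ = 0.03 + 0.03 + 0.07 = 0.13.
Setting f'(k) = n+g+δ gives 0.35·k^(0.35−1) = 0.13, hence k_gold = (0.35/0.13)^(1/0.65) ≈ 4.5891.
Output: y_gold = k_gold^0.35 = 4.5891^0.35 ≈ 1.7045.

y_gold ≈ 1.70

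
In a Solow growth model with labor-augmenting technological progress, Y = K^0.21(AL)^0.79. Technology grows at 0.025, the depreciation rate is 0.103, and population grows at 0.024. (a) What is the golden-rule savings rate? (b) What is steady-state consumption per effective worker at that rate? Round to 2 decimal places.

(a) s_gold = 0.21; (b) c_gold ≈ 0.86

n + g + δ = 0.024 + 0.025 + 0.103 = 0.152.
For Cobb-Douglas, s_gold equals capital's share: s_gold = 0.21.
At the golden rule the marginal product of capital equals n+g+δ: 0.21·k^(0.21−1) = 0.152. Solving, k_gold = (0.21/0.152)^(1/0.79) ≈ 1.5055.
y_gold = 1.5055^0.21 ≈ 1.0897; c_gold = (1−0.21)·y_gold ≈ 0.8609.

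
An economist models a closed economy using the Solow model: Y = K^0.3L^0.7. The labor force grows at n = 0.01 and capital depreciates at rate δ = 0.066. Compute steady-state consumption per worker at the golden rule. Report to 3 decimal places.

Capital per worker breaks even when investment replaces (n + δ)·k; here n + δ = 0.076.
At the golden rule the marginal product of capital equals n+δ: 0.3·k^(0.3−1) = 0.076. Solving, k_gold = (0.3/0.076)^(1/0.7) ≈ 7.1100.
y_gold = 7.1100^0.3 ≈ 1.8012.
c_gold = y_gold − (n+δ)·k_gold = 1.8012 − 0.076·7.1100 ≈ 1.2608.

c_gold ≈ 1.261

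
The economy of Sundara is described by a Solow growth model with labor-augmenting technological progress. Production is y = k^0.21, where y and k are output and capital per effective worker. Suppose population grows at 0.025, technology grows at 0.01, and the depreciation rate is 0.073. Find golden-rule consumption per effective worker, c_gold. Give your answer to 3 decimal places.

c_gold ≈ 0.943

n + g + δ = 0.025 + 0.01 + 0.073 = 0.108.
Maximizing c = f(k) − (n+g+δ)·k gives f'(k) = n+g+δ, i.e. 0.21·k^(0.21−1) = 0.108, so k_gold = (0.21/0.108)^(1/0.79) ≈ 2.3204.
y_gold = 2.3204^0.21 ≈ 1.1934.
c_gold = y_gold − (n+g+δ)·k_gold = 1.1934 − 0.108·2.3204 ≈ 0.9427.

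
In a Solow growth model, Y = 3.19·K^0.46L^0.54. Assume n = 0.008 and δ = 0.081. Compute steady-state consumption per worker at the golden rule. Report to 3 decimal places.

Break-even investment rate: n + δ = 0.008 + 0.081 = 0.089.
Maximizing c = f(k) − (n+δ)·k gives f'(k) = n+δ, i.e. 0.46·3.19·k^(0.46−1) = 0.089, so k_gold = (0.46·3.19/0.089)^(1/0.54) ≈ 179.4722.
y_gold = 3.19·179.4722^0.46 ≈ 34.7240.
c_gold = y_gold − (n+δ)·k_gold = 34.7240 − 0.089·179.4722 ≈ 18.7509.

c_gold ≈ 18.751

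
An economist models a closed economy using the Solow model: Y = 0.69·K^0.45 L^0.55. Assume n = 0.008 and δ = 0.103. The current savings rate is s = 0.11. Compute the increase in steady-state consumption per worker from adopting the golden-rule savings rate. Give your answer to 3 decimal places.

Break-even investment rate: n + δ = 0.008 + 0.103 = 0.111.
Current steady state (s = 0.11): k* = (0.11·0.69/0.111)^(1/0.55) ≈ 0.5010, y* = 0.69·0.5010^0.45 ≈ 0.5056, c* = (1−0.11)·0.5056 ≈ 0.4500.
Setting f'(k) = n+δ gives 0.45·0.69·k^(0.45−1) = 0.111, hence k_gold = (0.45·0.69/0.111)^(1/0.55) ≈ 6.4901.
y_gold = 0.69·6.4901^0.45 ≈ 1.6009, c_gold = y_gold − 0.111·k_gold ≈ 0.8805.
Gain: Δc = 0.8805 − 0.4500 ≈ 0.4305.

Δc ≈ 0.431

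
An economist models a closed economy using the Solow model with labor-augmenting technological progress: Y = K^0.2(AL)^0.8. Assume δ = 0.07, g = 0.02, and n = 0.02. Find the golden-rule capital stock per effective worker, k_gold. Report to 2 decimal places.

k_gold ≈ 2.11

Break-even investment rate: n + g + δ = 0.02 + 0.02 + 0.07 = 0.11.
Setting f'(k) = n+g+δ gives 0.2·k^(0.2−1) = 0.11, hence k_gold = (0.2/0.11)^(1/0.8) ≈ 2.1113.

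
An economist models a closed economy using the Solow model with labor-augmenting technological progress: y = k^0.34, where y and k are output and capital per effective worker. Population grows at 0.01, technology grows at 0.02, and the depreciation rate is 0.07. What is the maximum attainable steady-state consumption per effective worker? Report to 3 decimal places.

c_gold ≈ 1.240

Break-even investment rate: n + g + δ = 0.01 + 0.02 + 0.07 = 0.1.
Maximizing c = f(k) − (n+g+δ)·k gives f'(k) = n+g+δ, i.e. 0.34·k^(0.34−1) = 0.1, so k_gold = (0.34/0.1)^(1/0.66) ≈ 6.3866.
y_gold = 6.3866^0.34 ≈ 1.8784.
c_gold = y_gold − (n+g+δ)·k_gold = 1.8784 − 0.1·6.3866 ≈ 1.2398.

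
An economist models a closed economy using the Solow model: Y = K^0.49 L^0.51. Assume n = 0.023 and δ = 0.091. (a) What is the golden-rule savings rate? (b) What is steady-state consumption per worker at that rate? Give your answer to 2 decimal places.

(a) s_gold = 0.49; (b) c_gold ≈ 2.07

The effective depreciation rate is n + δ = 0.023 + 0.091 = 0.114.
For Cobb-Douglas, s_gold equals capital's share: s_gold = 0.49.
Setting f'(k) = n+δ gives 0.49·k^(0.49−1) = 0.114, hence k_gold = (0.49/0.114)^(1/0.51) ≈ 17.4481.
y_gold = 17.4481^0.49 ≈ 4.0593; c_gold = (1−0.49)·y_gold ≈ 2.0703.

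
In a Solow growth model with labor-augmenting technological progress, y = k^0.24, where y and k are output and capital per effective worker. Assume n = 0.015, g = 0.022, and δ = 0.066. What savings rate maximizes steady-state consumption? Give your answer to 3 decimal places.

Break-even investment rate: n + g + δ = 0.015 + 0.022 + 0.066 = 0.103.
At the golden rule MPK = n+g+δ, and in any Cobb-Douglas steady state s = (n+g+δ)·k/y = MPK·k/y = capital's share 0.24.

s_gold = 0.240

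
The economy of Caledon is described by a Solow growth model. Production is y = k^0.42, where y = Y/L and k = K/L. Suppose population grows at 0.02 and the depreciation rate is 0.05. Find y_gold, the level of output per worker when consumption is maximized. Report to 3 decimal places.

y_gold ≈ 3.660

Capital per worker breaks even when investment replaces (n + δ)·k; here n + δ = 0.07.
Setting f'(k) = n+δ gives 0.42·k^(0.42−1) = 0.07, hence k_gold = (0.42/0.07)^(1/0.58) ≈ 21.9604.
Output: y_gold = k_gold^0.42 = 21.9604^0.42 ≈ 3.6601.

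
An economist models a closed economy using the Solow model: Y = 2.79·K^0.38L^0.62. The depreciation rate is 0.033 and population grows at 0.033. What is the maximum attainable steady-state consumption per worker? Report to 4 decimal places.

c_gold ≈ 9.4855

n + δ = 0.033 + 0.033 = 0.066.
Maximizing c = f(k) − (n+δ)·k gives f'(k) = n+δ, i.e. 0.38·2.79·k^(0.38−1) = 0.066, so k_gold = (0.38·2.79/0.066)^(1/0.62) ≈ 88.0865.
y_gold = 2.79·88.0865^0.38 ≈ 15.2992.
c_gold = y_gold − (n+δ)·k_gold = 15.2992 − 0.066·88.0865 ≈ 9.4855.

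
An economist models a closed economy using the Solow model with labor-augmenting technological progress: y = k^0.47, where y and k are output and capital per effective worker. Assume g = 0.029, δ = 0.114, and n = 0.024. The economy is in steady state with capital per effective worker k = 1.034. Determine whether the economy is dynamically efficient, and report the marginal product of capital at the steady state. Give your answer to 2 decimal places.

Break-even investment rate: n + g + δ = 0.024 + 0.029 + 0.114 = 0.167.
MPK = 0.47·k^(0.47−1) = 0.47·1.034^(-0.53) ≈ 0.4617.
MPK > 0.167, so the economy is dynamically efficient (under-saving).

dynamically efficient; MPK ≈ 0.46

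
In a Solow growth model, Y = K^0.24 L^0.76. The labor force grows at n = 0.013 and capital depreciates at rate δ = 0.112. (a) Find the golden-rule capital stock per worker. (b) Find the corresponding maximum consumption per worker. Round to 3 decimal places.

Break-even investment rate: n + δ = 0.013 + 0.112 = 0.125.
At the golden rule the marginal product of capital equals n+δ: 0.24·k^(0.24−1) = 0.125. Solving, k_gold = (0.24/0.125)^(1/0.76) ≈ 2.3592.
y_gold = 2.3592^0.24 ≈ 1.2288; c_gold = y_gold − 0.125·k_gold ≈ 0.9339.

(a) k_gold ≈ 2.359; (b) c_gold ≈ 0.934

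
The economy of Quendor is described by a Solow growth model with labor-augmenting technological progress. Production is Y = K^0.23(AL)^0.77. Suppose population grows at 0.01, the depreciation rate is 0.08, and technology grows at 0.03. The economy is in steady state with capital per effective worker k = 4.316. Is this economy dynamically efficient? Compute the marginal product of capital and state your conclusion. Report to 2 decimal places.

dynamically inefficient; MPK ≈ 0.07

The effective depreciation rate is n + g + δ = 0.01 + 0.03 + 0.08 = 0.12.
MPK = 0.23·k^(0.23−1) = 0.23·4.316^(-0.77) ≈ 0.0746.
MPK < 0.12, so the economy is dynamically inefficient (over-saving).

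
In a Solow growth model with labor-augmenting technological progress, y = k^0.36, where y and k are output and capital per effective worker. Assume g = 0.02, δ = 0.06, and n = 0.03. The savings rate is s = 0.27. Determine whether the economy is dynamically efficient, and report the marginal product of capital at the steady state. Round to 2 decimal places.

Break-even investment rate: n + g + δ = 0.03 + 0.02 + 0.06 = 0.11.
Steady-state k*: s·k^0.36 = 0.11·k gives k* = (0.27/0.11)^(1/0.64) ≈ 4.0675.
MPK = 0.36·4.0675^(-0.64) ≈ 0.1467.
MPK > n+g+δ = 0.11, so the economy is dynamically efficient (under-saving).

dynamically efficient; MPK ≈ 0.15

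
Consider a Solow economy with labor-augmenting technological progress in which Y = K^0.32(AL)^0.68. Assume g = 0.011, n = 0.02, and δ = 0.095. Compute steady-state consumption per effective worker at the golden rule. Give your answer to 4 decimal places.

n + g + δ = 0.02 + 0.011 + 0.095 = 0.126.
At the golden rule the marginal product of capital equals n+g+δ: 0.32·k^(0.32−1) = 0.126. Solving, k_gold = (0.32/0.126)^(1/0.68) ≈ 3.9379.
y_gold = 3.9379^0.32 ≈ 1.5505.
c_gold = y_gold − (n+g+δ)·k_gold = 1.5505 − 0.126·3.9379 ≈ 1.0544.

c_gold ≈ 1.0544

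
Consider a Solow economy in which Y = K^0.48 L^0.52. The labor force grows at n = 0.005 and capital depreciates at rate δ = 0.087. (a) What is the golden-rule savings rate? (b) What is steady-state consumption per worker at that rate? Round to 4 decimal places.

(a) s_gold = 0.4800; (b) c_gold ≈ 2.3893

Capital per worker breaks even when investment replaces (n + δ)·k; here n + δ = 0.092.
For Cobb-Douglas, s_gold equals capital's share: s_gold = 0.48.
Setting f'(k) = n+δ gives 0.48·k^(0.48−1) = 0.092, hence k_gold = (0.48/0.092)^(1/0.52) ≈ 23.9728.
y_gold = 23.9728^0.48 ≈ 4.5948; c_gold = (1−0.48)·y_gold ≈ 2.3893.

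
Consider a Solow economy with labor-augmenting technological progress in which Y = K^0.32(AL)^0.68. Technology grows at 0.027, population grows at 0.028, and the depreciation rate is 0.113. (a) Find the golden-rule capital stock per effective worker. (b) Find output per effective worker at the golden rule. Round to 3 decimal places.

(a) k_gold ≈ 2.579; (b) y_gold ≈ 1.354

The effective depreciation rate is n + g + δ = 0.028 + 0.027 + 0.113 = 0.168.
Golden rule sets MPK = n+g+δ: 0.32·k^(0.32−1) = 0.168, so k_gold = (0.32/0.168)^(1/0.68) ≈ 2.5795.
y_gold = 2.5795^0.32 ≈ 1.3542.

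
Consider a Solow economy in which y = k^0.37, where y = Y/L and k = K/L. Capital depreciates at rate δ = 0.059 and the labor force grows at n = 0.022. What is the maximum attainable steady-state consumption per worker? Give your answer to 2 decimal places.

c_gold ≈ 1.54

Capital per worker breaks even when investment replaces (n + δ)·k; here n + δ = 0.081.
Setting f'(k) = n+δ gives 0.37·k^(0.37−1) = 0.081, hence k_gold = (0.37/0.081)^(1/0.63) ≈ 11.1473.
y_gold = 11.1473^0.37 ≈ 2.4404.
c_gold = y_gold − (n+δ)·k_gold = 2.4404 − 0.081·11.1473 ≈ 1.5374.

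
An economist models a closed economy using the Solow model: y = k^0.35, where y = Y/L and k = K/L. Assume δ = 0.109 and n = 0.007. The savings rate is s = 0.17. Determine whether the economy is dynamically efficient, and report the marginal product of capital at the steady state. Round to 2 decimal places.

Capital per worker breaks even when investment replaces (n + δ)·k; here n + δ = 0.116.
Steady-state k*: s·k^0.35 = 0.116·k gives k* = (0.17/0.116)^(1/0.65) ≈ 1.8004.
MPK = 0.35·1.8004^(-0.65) ≈ 0.2388.
MPK > n+δ = 0.116, so the economy is dynamically efficient (under-saving).

dynamically efficient; MPK ≈ 0.24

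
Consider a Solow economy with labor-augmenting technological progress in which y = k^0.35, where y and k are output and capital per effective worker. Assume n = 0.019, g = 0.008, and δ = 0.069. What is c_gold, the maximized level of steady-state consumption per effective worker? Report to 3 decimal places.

Break-even investment rate: n + g + δ = 0.019 + 0.008 + 0.069 = 0.096.
Setting f'(k) = n+g+δ gives 0.35·k^(0.35−1) = 0.096, hence k_gold = (0.35/0.096)^(1/0.65) ≈ 7.3165.
y_gold = 7.3165^0.35 ≈ 2.0068.
c_gold = y_gold − (n+g+δ)·k_gold = 2.0068 − 0.096·7.3165 ≈ 1.3044.

c_gold ≈ 1.304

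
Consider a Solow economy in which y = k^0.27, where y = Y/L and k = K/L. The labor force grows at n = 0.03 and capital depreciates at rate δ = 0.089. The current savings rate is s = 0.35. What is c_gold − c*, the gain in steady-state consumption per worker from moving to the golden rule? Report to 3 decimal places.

Δc ≈ 0.020

n + δ = 0.03 + 0.089 = 0.119.
Current steady state (s = 0.35): k* = (0.35/0.119)^(1/0.73) ≈ 4.3834, y* = 4.3834^0.27 ≈ 1.4904, c* = (1−0.35)·1.4904 ≈ 0.9687.
Maximizing c = f(k) − (n+δ)·k gives f'(k) = n+δ, i.e. 0.27·k^(0.27−1) = 0.119, so k_gold = (0.27/0.119)^(1/0.73) ≈ 3.0720.
y_gold = 3.0720^0.27 ≈ 1.3540, c_gold = y_gold − 0.119·k_gold ≈ 0.9884.
Gain: Δc = 0.9884 − 0.9687 ≈ 0.0197.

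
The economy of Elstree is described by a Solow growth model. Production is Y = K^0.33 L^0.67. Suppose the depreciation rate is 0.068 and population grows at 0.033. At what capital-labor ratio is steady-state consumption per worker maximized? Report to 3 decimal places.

k_gold ≈ 5.854

n + δ = 0.033 + 0.068 = 0.101.
Golden rule sets MPK = n+δ: 0.33·k^(0.33−1) = 0.101, so k_gold = (0.33/0.101)^(1/0.67) ≈ 5.8540.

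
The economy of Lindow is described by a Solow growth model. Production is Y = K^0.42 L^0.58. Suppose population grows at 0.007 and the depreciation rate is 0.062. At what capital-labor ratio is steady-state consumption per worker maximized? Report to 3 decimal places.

k_gold ≈ 22.512

Break-even investment rate: n + δ = 0.007 + 0.062 = 0.069.
Setting f'(k) = n+δ gives 0.42·k^(0.42−1) = 0.069, hence k_gold = (0.42/0.069)^(1/0.58) ≈ 22.5120.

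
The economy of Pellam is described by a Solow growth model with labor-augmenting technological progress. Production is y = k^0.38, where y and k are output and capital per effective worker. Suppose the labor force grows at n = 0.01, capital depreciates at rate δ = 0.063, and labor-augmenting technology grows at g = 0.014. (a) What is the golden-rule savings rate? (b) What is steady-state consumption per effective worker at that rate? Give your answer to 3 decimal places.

Capital per effective worker breaks even when investment replaces (n + g + δ)·k; here n + g + δ = 0.087.
For Cobb-Douglas, s_gold equals capital's share: s_gold = 0.38.
Setting f'(k) = n+g+δ gives 0.38·k^(0.38−1) = 0.087, hence k_gold = (0.38/0.087)^(1/0.62) ≈ 10.7816.
y_gold = 10.7816^0.38 ≈ 2.4684; c_gold = (1−0.38)·y_gold ≈ 1.5304.

(a) s_gold = 0.380; (b) c_gold ≈ 1.530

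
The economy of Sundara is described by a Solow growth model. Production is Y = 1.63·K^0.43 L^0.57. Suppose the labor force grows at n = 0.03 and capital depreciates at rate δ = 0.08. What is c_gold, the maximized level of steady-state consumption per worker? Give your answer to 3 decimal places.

The effective depreciation rate is n + δ = 0.03 + 0.08 = 0.11.
Setting f'(k) = n+δ gives 0.43·1.63·k^(0.43−1) = 0.11, hence k_gold = (0.43·1.63/0.11)^(1/0.57) ≈ 25.7625.
y_gold = 1.63·25.7625^0.43 ≈ 6.5904.
c_gold = y_gold − (n+δ)·k_gold = 6.5904 − 0.11·25.7625 ≈ 3.7565.

c_gold ≈ 3.757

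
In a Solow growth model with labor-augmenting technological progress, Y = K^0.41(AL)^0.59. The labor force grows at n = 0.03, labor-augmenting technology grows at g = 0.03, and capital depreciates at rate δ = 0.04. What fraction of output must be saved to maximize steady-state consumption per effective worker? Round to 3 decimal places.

Break-even investment rate: n + g + δ = 0.03 + 0.03 + 0.04 = 0.1.
At the golden rule MPK = n+g+δ, and in any Cobb-Douglas steady state s = (n+g+δ)·k/y = MPK·k/y = capital's share 0.41.

s_gold = 0.410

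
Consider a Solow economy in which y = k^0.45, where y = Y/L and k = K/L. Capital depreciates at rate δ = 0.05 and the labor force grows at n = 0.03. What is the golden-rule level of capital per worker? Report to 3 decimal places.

k_gold ≈ 23.113

n + δ = 0.03 + 0.05 = 0.08.
Golden rule sets MPK = n+δ: 0.45·k^(0.45−1) = 0.08, so k_gold = (0.45/0.08)^(1/0.55) ≈ 23.1132.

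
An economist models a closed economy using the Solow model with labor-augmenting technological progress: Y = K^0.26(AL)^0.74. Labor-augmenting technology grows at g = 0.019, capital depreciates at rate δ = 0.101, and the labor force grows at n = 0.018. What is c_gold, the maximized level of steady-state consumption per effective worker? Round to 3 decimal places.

c_gold ≈ 0.924

Break-even investment rate: n + g + δ = 0.018 + 0.019 + 0.101 = 0.138.
Golden rule sets MPK = n+g+δ: 0.26·k^(0.26−1) = 0.138, so k_gold = (0.26/0.138)^(1/0.74) ≈ 2.3537.
y_gold = 2.3537^0.26 ≈ 1.2493.
c_gold = y_gold − (n+g+δ)·k_gold = 1.2493 − 0.138·2.3537 ≈ 0.9245.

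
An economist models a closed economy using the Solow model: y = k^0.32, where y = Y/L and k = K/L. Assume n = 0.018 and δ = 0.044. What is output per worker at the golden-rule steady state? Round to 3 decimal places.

y_gold ≈ 2.165

The effective depreciation rate is n + δ = 0.018 + 0.044 = 0.062.
Setting f'(k) = n+δ gives 0.32·k^(0.32−1) = 0.062, hence k_gold = (0.32/0.062)^(1/0.68) ≈ 11.1731.
Output: y_gold = k_gold^0.32 = 11.1731^0.32 ≈ 2.1648.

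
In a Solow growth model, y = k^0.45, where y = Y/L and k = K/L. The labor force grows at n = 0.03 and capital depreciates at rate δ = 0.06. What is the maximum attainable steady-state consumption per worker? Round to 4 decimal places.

c_gold ≈ 2.0523

Capital per worker breaks even when investment replaces (n + δ)·k; here n + δ = 0.09.
Setting f'(k) = n+δ gives 0.45·k^(0.45−1) = 0.09, hence k_gold = (0.45/0.09)^(1/0.55) ≈ 18.6575.
y_gold = 18.6575^0.45 ≈ 3.7315.
c_gold = y_gold − (n+δ)·k_gold = 3.7315 − 0.09·18.6575 ≈ 2.0523.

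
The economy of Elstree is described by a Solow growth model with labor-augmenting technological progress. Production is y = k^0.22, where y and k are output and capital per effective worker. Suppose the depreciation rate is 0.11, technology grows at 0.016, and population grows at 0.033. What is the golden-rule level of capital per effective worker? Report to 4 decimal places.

Break-even investment rate: n + g + δ = 0.033 + 0.016 + 0.11 = 0.159.
Maximizing c = f(k) − (n+g+δ)·k gives f'(k) = n+g+δ, i.e. 0.22·k^(0.22−1) = 0.159, so k_gold = (0.22/0.159)^(1/0.78) ≈ 1.5164.

k_gold ≈ 1.5164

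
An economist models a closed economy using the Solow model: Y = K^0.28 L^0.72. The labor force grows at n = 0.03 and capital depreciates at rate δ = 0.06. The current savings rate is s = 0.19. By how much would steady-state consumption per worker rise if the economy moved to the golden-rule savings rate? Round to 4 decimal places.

Δc ≈ 0.0364

The effective depreciation rate is n + δ = 0.03 + 0.06 = 0.09.
Current steady state (s = 0.19): k* = (0.19/0.09)^(1/0.72) ≈ 2.8230, y* = 2.8230^0.28 ≈ 1.3372, c* = (1−0.19)·1.3372 ≈ 1.0831.
Golden rule sets MPK = n+δ: 0.28·k^(0.28−1) = 0.09, so k_gold = (0.28/0.09)^(1/0.72) ≈ 4.8373.
y_gold = 4.8373^0.28 ≈ 1.5549, c_gold = y_gold − 0.09·k_gold ≈ 1.1195.
Gain: Δc = 1.1195 − 1.0831 ≈ 0.0364.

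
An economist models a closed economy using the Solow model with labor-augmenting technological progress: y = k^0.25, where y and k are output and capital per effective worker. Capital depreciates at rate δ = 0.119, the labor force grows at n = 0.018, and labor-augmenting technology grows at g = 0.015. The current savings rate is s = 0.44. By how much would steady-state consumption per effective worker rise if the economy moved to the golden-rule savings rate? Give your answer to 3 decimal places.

Δc ≈ 0.087

Capital per effective worker breaks even when investment replaces (n + g + δ)·k; here n + g + δ = 0.152.
Current steady state (s = 0.44): k* = (0.44/0.152)^(1/0.75) ≈ 4.1255, y* = 4.1255^0.25 ≈ 1.4252, c* = (1−0.44)·1.4252 ≈ 0.7981.
Golden rule sets MPK = n+g+δ: 0.25·k^(0.25−1) = 0.152, so k_gold = (0.25/0.152)^(1/0.75) ≈ 1.9415.
y_gold = 1.9415^0.25 ≈ 1.1804, c_gold = y_gold − 0.152·k_gold ≈ 0.8853.
Gain: Δc = 0.8853 − 0.7981 ≈ 0.0872.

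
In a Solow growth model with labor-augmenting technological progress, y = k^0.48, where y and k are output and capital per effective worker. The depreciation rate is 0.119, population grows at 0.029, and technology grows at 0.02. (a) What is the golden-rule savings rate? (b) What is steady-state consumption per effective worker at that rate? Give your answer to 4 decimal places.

(a) s_gold = 0.4800; (b) c_gold ≈ 1.3705

Break-even investment rate: n + g + δ = 0.029 + 0.02 + 0.119 = 0.168.
For Cobb-Douglas, s_gold equals capital's share: s_gold = 0.48.
At the golden rule the marginal product of capital equals n+g+δ: 0.48·k^(0.48−1) = 0.168. Solving, k_gold = (0.48/0.168)^(1/0.52) ≈ 7.5300.
y_gold = 7.5300^0.48 ≈ 2.6355; c_gold = (1−0.48)·y_gold ≈ 1.3705.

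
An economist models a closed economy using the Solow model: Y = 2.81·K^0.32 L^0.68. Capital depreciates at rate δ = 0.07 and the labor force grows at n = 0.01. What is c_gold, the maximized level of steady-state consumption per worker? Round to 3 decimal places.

The effective depreciation rate is n + δ = 0.01 + 0.07 = 0.08.
Golden rule sets MPK = n+δ: 0.32·2.81·k^(0.32−1) = 0.08, so k_gold = (0.32·2.81/0.08)^(1/0.68) ≈ 35.0949.
y_gold = 2.81·35.0949^0.32 ≈ 8.7737.
c_gold = y_gold − (n+δ)·k_gold = 8.7737 − 0.08·35.0949 ≈ 5.9661.

c_gold ≈ 5.966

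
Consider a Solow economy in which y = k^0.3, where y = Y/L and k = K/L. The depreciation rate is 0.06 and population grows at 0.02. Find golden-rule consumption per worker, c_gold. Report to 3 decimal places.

The effective depreciation rate is n + δ = 0.02 + 0.06 = 0.08.
Maximizing c = f(k) − (n+δ)·k gives f'(k) = n+δ, i.e. 0.3·k^(0.3−1) = 0.08, so k_gold = (0.3/0.08)^(1/0.7) ≈ 6.6076.
y_gold = 6.6076^0.3 ≈ 1.7620.
c_gold = y_gold − (n+δ)·k_gold = 1.7620 − 0.08·6.6076 ≈ 1.2334.

c_gold ≈ 1.233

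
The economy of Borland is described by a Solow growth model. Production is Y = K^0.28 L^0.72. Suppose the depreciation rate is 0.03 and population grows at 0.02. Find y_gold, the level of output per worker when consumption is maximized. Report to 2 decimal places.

Break-even investment rate: n + δ = 0.02 + 0.03 = 0.05.
At the golden rule the marginal product of capital equals n+δ: 0.28·k^(0.28−1) = 0.05. Solving, k_gold = (0.28/0.05)^(1/0.72) ≈ 10.9433.
Output: y_gold = k_gold^0.28 = 10.9433^0.28 ≈ 1.9542.

y_gold ≈ 1.95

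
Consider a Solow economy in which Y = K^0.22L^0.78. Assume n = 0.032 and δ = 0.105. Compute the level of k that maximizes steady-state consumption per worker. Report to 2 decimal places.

k_gold ≈ 1.84

n + δ = 0.032 + 0.105 = 0.137.
At the golden rule the marginal product of capital equals n+δ: 0.22·k^(0.22−1) = 0.137. Solving, k_gold = (0.22/0.137)^(1/0.78) ≈ 1.8354.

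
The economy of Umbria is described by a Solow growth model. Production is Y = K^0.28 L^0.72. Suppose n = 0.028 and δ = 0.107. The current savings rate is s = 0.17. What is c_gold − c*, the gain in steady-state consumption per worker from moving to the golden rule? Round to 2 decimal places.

n + δ = 0.028 + 0.107 = 0.135.
Current steady state (s = 0.17): k* = (0.17/0.135)^(1/0.72) ≈ 1.3774, y* = 1.3774^0.28 ≈ 1.0938, c* = (1−0.17)·1.0938 ≈ 0.9078.
Golden rule sets MPK = n+δ: 0.28·k^(0.28−1) = 0.135, so k_gold = (0.28/0.135)^(1/0.72) ≈ 2.7544.
y_gold = 2.7544^0.28 ≈ 1.3280, c_gold = y_gold − 0.135·k_gold ≈ 0.9562.
Gain: Δc = 0.9562 − 0.9078 ≈ 0.0483.

Δc ≈ 0.05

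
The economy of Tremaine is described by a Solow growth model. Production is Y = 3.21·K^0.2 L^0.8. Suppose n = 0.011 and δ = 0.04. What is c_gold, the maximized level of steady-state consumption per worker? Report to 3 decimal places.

c_gold ≈ 4.837

The effective depreciation rate is n + δ = 0.011 + 0.04 = 0.051.
Golden rule sets MPK = n+δ: 0.2·3.21·k^(0.2−1) = 0.051, so k_gold = (0.2·3.21/0.051)^(1/0.8) ≈ 23.7113.
y_gold = 3.21·23.7113^0.2 ≈ 6.0464.
c_gold = y_gold − (n+δ)·k_gold = 6.0464 − 0.051·23.7113 ≈ 4.8371.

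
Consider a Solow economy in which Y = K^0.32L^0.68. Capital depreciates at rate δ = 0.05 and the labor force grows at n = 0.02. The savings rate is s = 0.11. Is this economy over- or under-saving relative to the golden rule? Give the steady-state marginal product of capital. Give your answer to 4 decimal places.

Capital per worker breaks even when investment replaces (n + δ)·k; here n + δ = 0.07.
Steady-state k*: s·k^0.32 = 0.07·k gives k* = (0.11/0.07)^(1/0.68) ≈ 1.9439.
MPK = 0.32·1.9439^(-0.68) ≈ 0.2036.
MPK > n+δ = 0.07, so the economy is dynamically efficient (under-saving).

under-saving; MPK ≈ 0.2036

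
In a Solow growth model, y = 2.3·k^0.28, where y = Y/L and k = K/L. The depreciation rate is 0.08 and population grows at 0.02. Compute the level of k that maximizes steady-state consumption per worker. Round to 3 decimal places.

k_gold ≈ 13.288

Capital per worker breaks even when investment replaces (n + δ)·k; here n + δ = 0.1.
Setting f'(k) = n+δ gives 0.28·2.3·k^(0.28−1) = 0.1, hence k_gold = (0.28·2.3/0.1)^(1/0.72) ≈ 13.2878.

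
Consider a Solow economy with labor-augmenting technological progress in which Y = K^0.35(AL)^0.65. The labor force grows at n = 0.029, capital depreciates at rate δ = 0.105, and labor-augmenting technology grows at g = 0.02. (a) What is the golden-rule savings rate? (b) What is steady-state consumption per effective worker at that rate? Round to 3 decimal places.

(a) s_gold = 0.350; (b) c_gold ≈ 1.011

The effective depreciation rate is n + g + δ = 0.029 + 0.02 + 0.105 = 0.154.
For Cobb-Douglas, s_gold equals capital's share: s_gold = 0.35.
Maximizing c = f(k) − (n+g+δ)·k gives f'(k) = n+g+δ, i.e. 0.35·k^(0.35−1) = 0.154, so k_gold = (0.35/0.154)^(1/0.65) ≈ 3.5362.
y_gold = 3.5362^0.35 ≈ 1.5559; c_gold = (1−0.35)·y_gold ≈ 1.0113.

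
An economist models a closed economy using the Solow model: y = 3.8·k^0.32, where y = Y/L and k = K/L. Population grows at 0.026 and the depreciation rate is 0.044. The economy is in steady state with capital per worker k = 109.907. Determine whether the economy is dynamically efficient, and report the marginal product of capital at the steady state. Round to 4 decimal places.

The effective depreciation rate is n + δ = 0.026 + 0.044 = 0.07.
MPK = 0.32·3.8·k^(0.32−1) = 0.32·3.8·109.907^(-0.68) ≈ 0.0498.
MPK < 0.07, so the economy is dynamically inefficient (over-saving).

dynamically inefficient; MPK ≈ 0.0498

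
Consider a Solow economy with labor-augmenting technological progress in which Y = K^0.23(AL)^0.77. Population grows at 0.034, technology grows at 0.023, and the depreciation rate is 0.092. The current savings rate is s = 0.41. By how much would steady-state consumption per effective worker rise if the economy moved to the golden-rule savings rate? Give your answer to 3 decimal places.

n + g + δ = 0.034 + 0.023 + 0.092 = 0.149.
Current steady state (s = 0.41): k* = (0.41/0.149)^(1/0.77) ≈ 3.7231, y* = 3.7231^0.23 ≈ 1.3530, c* = (1−0.41)·1.3530 ≈ 0.7983.
Maximizing c = f(k) − (n+g+δ)·k gives f'(k) = n+g+δ, i.e. 0.23·k^(0.23−1) = 0.149, so k_gold = (0.23/0.149)^(1/0.77) ≈ 1.7574.
y_gold = 1.7574^0.23 ≈ 1.1385, c_gold = y_gold − 0.149·k_gold ≈ 0.8766.
Gain: Δc = 0.8766 − 0.7983 ≈ 0.0783.

Δc ≈ 0.078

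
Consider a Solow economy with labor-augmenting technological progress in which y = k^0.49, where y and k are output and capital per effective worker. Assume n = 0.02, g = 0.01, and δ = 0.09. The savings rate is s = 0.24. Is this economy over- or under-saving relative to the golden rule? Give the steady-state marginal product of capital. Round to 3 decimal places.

under-saving; MPK ≈ 0.245

n + g + δ = 0.02 + 0.01 + 0.09 = 0.12.
Steady-state k*: s·k^0.49 = 0.12·k gives k* = (0.24/0.12)^(1/0.51) ≈ 3.8927.
MPK = 0.49·3.8927^(-0.51) ≈ 0.2450.
MPK > n+g+δ = 0.12, so the economy is dynamically efficient (under-saving).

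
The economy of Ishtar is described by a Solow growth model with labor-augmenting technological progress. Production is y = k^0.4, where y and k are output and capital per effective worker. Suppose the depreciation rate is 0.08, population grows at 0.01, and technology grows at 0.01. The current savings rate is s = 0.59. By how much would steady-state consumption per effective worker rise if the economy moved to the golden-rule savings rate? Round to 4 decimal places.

The effective depreciation rate is n + g + δ = 0.01 + 0.01 + 0.08 = 0.1.
Current steady state (s = 0.59): k* = (0.59/0.1)^(1/0.6) ≈ 19.2643, y* = 19.2643^0.4 ≈ 3.2651, c* = (1−0.59)·3.2651 ≈ 1.3387.
Golden rule sets MPK = n+g+δ: 0.4·k^(0.4−1) = 0.1, so k_gold = (0.4/0.1)^(1/0.6) ≈ 10.0794.
y_gold = 10.0794^0.4 ≈ 2.5198, c_gold = y_gold − 0.1·k_gold ≈ 1.5119.
Gain: Δc = 1.5119 − 1.3387 ≈ 0.1732.

Δc ≈ 0.1732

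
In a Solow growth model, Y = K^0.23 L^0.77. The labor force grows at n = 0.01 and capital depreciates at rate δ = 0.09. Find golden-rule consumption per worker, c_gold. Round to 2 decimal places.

c_gold ≈ 0.99

The effective depreciation rate is n + δ = 0.01 + 0.09 = 0.1.
Setting f'(k) = n+δ gives 0.23·k^(0.23−1) = 0.1, hence k_gold = (0.23/0.1)^(1/0.77) ≈ 2.9497.
y_gold = 2.9497^0.23 ≈ 1.2825.
c_gold = y_gold − (n+δ)·k_gold = 1.2825 − 0.1·2.9497 ≈ 0.9875.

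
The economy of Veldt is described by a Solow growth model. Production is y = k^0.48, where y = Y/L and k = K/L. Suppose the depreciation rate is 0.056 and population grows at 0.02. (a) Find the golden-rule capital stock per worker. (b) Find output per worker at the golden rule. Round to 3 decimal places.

(a) k_gold ≈ 34.617; (b) y_gold ≈ 5.481

Break-even investment rate: n + δ = 0.02 + 0.056 = 0.076.
At the golden rule the marginal product of capital equals n+δ: 0.48·k^(0.48−1) = 0.076. Solving, k_gold = (0.48/0.076)^(1/0.52) ≈ 34.6166.
y_gold = 34.6166^0.48 ≈ 5.4810.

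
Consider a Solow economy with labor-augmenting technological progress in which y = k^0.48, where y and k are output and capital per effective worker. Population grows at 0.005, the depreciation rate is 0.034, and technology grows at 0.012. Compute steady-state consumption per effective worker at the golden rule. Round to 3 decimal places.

The effective depreciation rate is n + g + δ = 0.005 + 0.012 + 0.034 = 0.051.
Golden rule sets MPK = n+g+δ: 0.48·k^(0.48−1) = 0.051, so k_gold = (0.48/0.051)^(1/0.52) ≈ 74.5494.
y_gold = 74.5494^0.48 ≈ 7.9209.
c_gold = y_gold − (n+g+δ)·k_gold = 7.9209 − 0.051·74.5494 ≈ 4.1189.

c_gold ≈ 4.119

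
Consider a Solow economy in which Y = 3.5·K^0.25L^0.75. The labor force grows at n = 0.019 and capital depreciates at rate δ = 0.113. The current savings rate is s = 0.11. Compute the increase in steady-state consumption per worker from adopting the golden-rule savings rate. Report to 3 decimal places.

Break-even investment rate: n + δ = 0.019 + 0.113 = 0.132.
Current steady state (s = 0.11): k* = (0.11·3.5/0.132)^(1/0.75) ≈ 4.1672, y* = 3.5·4.1672^0.25 ≈ 5.0007, c* = (1−0.11)·5.0007 ≈ 4.4506.
At the golden rule the marginal product of capital equals n+δ: 0.25·3.5·k^(0.25−1) = 0.132. Solving, k_gold = (0.25·3.5/0.132)^(1/0.75) ≈ 12.4522.
y_gold = 3.5·12.4522^0.25 ≈ 6.5748, c_gold = y_gold − 0.132·k_gold ≈ 4.9311.
Gain: Δc = 4.9311 − 4.4506 ≈ 0.4804.

Δc ≈ 0.480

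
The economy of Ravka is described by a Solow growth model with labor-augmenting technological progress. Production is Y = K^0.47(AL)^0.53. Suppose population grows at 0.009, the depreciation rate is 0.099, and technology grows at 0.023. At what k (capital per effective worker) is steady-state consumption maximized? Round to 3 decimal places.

Break-even investment rate: n + g + δ = 0.009 + 0.023 + 0.099 = 0.131.
Golden rule sets MPK = n+g+δ: 0.47·k^(0.47−1) = 0.131, so k_gold = (0.47/0.131)^(1/0.53) ≈ 11.1389.

k_gold ≈ 11.139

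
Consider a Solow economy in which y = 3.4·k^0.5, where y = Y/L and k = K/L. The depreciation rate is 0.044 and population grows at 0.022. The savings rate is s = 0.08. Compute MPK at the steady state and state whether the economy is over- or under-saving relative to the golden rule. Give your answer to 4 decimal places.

under-saving; MPK ≈ 0.4125

n + δ = 0.022 + 0.044 = 0.066.
Steady-state k*: s·A·k^0.5 = 0.066·k gives k* = (0.08·3.4/0.066)^(1/0.5) ≈ 16.9844.
MPK = 0.5·3.4·16.9844^(-0.5) ≈ 0.4125.
MPK > n+δ = 0.066, so the economy is dynamically efficient (under-saving).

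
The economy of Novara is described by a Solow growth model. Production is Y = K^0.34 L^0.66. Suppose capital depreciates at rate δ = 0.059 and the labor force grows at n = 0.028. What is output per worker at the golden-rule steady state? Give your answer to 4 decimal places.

y_gold ≈ 2.0181

n + δ = 0.028 + 0.059 = 0.087.
Setting f'(k) = n+δ gives 0.34·k^(0.34−1) = 0.087, hence k_gold = (0.34/0.087)^(1/0.66) ≈ 7.8869.
Output: y_gold = k_gold^0.34 = 7.8869^0.34 ≈ 2.0181.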